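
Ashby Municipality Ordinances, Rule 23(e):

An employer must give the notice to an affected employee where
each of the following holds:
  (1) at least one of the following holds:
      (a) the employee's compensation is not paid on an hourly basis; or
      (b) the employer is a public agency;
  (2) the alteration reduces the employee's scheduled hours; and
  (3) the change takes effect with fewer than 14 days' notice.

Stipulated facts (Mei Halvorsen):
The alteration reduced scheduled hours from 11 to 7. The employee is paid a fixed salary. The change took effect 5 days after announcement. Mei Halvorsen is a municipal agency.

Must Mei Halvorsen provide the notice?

Yes — required.

(a) not (hourly-paid) — satisfied.
(b) public agency — met.
(1) = T OR T = true.
(2) hours reduced — holds.
(3) < 14 days' notice — holds.
Overall = T AND T AND T = true.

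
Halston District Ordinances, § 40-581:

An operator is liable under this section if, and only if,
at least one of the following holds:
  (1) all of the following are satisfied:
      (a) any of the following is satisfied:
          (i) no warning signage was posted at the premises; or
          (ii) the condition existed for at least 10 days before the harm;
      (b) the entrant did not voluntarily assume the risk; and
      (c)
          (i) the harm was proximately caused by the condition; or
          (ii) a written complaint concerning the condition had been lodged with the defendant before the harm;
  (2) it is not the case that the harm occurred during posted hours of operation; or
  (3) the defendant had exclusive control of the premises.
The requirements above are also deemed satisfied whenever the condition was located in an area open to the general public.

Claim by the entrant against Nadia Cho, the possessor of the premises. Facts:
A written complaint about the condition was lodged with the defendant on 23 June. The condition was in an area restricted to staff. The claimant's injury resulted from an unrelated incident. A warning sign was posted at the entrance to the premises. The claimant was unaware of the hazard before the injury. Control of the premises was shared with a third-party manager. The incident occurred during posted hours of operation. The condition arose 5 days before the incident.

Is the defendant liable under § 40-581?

(i) no signage posted — fails.
(ii) condition ≥10 days old — not satisfied.
(a): F OR F → false.
(b) no assumed risk — holds.
(i) proximate cause — fails.
(ii) complaint lodged — holds.
(c): F OR T → true.
(1) = F AND T AND T = false.
(2) not (during posted hours) — not met.
(3) exclusive control — fails.
Overall = F OR F OR F = false.
Exception (public area) — not satisfied.
Result: main false OR exception false → false.

No — not liable.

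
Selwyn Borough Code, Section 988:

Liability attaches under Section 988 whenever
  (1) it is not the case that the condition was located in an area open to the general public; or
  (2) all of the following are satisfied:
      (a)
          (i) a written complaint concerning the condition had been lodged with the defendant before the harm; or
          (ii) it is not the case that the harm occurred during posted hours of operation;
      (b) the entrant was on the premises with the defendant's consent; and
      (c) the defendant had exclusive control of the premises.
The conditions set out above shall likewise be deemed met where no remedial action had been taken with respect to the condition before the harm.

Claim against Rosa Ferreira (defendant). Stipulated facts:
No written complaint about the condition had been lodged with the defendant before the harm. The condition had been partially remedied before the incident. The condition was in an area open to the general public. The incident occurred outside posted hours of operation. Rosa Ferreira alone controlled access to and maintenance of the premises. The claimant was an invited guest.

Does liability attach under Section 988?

(1) not (public area) — fails.
(i) complaint lodged — not met.
(ii) not (during posted hours) — holds.
So (a) is satisfied (F OR T).
(b) consent to enter — satisfied.
(c) exclusive control — met.
(2) = T AND T AND T = true.
Overall: F OR T → true.
Exception (no remedial action) — not satisfied.
Result: main true OR exception false → true.

Yes — liable.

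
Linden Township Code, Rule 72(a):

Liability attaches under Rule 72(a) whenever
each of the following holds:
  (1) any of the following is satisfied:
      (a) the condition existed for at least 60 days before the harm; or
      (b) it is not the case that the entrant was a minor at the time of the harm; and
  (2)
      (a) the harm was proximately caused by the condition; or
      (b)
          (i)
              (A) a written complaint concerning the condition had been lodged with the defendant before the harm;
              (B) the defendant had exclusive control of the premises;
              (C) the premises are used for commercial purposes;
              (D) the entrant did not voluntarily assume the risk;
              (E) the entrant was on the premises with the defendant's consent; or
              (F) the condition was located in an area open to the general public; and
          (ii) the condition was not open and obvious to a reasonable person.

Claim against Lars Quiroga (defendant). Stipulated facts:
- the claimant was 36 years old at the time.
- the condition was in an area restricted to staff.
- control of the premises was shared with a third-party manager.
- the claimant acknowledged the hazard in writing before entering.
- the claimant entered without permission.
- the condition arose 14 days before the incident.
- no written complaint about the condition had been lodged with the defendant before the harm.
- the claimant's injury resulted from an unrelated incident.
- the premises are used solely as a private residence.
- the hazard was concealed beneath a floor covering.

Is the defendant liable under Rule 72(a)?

(a) condition ≥60 days old — not met.
(b) not (entrant a minor) — met.
(1) = F OR T = true.
(a) proximate cause — fails.
(A) complaint lodged — not met.
(B) exclusive control — not satisfied.
(C) commercial use — not satisfied.
(D) no assumed risk — not met.
(E) consent to enter — not met.
(F) public area — not met.
(i): F OR F OR F OR F OR F OR F → false.
(ii) not open/obvious — met.
So (b) is not satisfied (F AND T).
(2): F OR F → false.
Overall = T AND F = false.

No — not liable.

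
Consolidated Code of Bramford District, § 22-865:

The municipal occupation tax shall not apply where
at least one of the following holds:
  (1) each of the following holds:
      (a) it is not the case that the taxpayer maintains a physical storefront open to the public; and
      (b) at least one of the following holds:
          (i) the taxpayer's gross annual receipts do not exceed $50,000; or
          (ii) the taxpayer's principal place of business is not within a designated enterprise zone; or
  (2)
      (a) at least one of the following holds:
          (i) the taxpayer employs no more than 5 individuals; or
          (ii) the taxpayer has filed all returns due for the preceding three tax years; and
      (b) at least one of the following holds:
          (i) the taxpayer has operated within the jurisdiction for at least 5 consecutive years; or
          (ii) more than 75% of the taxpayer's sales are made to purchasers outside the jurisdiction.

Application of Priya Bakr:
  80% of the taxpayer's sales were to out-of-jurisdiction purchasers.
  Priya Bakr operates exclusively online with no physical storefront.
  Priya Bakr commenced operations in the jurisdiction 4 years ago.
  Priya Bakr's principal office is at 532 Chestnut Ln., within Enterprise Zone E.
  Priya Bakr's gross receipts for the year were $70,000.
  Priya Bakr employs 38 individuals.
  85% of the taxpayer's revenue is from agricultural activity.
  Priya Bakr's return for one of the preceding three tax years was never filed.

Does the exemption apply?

(a) not (has storefront) — met.
(i) receipts ≤ $50,000 — not satisfied.
(ii) not (in enterprise zone) — not satisfied.
(b): F OR F → false.
(1): T AND F → false.
(i) ≤ 5 employees — not satisfied.
(ii) returns current — not satisfied.
(a): F OR F → false.
(i) ≥ 5 yrs in jurisdiction — not satisfied.
(ii) >75% out-of-jur. sales — holds.
So (b) is satisfied (F OR T).
(2): F AND T → false.
Overall: F OR F → false.

No — not exempt.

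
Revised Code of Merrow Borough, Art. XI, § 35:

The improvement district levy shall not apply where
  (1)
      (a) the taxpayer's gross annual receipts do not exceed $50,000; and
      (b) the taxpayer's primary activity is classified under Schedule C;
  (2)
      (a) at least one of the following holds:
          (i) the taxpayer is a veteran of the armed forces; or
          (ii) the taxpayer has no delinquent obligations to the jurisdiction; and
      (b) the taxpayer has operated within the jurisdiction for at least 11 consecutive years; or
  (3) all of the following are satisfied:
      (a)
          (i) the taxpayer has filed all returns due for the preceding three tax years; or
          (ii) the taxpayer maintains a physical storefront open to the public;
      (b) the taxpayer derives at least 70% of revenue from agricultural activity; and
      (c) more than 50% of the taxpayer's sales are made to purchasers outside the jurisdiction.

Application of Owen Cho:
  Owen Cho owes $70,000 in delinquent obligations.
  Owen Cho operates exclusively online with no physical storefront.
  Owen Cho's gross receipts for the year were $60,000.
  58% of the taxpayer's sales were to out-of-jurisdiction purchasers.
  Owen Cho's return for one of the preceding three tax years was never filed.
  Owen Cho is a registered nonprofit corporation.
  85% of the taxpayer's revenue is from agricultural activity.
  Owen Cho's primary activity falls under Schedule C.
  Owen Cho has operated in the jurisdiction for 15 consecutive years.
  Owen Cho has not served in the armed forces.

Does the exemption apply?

No — not exempt.

(a) receipts ≤ $50,000 — not satisfied.
(b) Schedule C activity — met.
(1) = F AND T = false.
(i) veteran — fails.
(ii) no delinquency — fails.
(a): F OR F → false.
(b) ≥ 11 yrs in jurisdiction — holds.
So (2) is not satisfied (F AND T).
(i) returns current — fails.
(ii) has storefront — not met.
So (a) is not satisfied (F OR F).
(b) ≥70% agricultural — met.
(c) >50% out-of-jur. sales — holds.
(3): F AND T AND T → false.
Overall: F OR F OR F → false.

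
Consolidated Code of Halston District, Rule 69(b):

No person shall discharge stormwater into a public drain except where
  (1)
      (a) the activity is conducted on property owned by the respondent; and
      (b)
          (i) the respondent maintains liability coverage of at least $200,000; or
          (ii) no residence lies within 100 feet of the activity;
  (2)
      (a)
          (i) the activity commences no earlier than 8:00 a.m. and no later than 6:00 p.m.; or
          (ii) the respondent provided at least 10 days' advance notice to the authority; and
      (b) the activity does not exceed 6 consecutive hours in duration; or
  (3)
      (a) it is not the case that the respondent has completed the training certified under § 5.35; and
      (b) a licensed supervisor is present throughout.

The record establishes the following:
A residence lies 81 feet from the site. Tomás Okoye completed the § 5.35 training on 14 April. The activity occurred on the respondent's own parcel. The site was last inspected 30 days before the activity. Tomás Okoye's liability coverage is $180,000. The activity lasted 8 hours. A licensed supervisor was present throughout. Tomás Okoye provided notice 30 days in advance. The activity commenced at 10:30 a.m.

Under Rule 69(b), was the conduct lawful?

No — unlawful.

(a) own property — satisfied.
(i) coverage ≥ $200,000 — fails.
(ii) no residence in 100 ft — fails.
So (b) is not satisfied (F OR F).
(1) = T AND F = false.
(i) start within hours — met.
(ii) ≥10 days' notice — satisfied.
(a): T OR T → true.
(b) ≤ 6 hrs duration — fails.
(2) = T AND F = false.
(a) not (training certified) — not satisfied.
(b) supervisor present — holds.
(3): F AND T → false.
So Overall is not satisfied (F OR F OR F).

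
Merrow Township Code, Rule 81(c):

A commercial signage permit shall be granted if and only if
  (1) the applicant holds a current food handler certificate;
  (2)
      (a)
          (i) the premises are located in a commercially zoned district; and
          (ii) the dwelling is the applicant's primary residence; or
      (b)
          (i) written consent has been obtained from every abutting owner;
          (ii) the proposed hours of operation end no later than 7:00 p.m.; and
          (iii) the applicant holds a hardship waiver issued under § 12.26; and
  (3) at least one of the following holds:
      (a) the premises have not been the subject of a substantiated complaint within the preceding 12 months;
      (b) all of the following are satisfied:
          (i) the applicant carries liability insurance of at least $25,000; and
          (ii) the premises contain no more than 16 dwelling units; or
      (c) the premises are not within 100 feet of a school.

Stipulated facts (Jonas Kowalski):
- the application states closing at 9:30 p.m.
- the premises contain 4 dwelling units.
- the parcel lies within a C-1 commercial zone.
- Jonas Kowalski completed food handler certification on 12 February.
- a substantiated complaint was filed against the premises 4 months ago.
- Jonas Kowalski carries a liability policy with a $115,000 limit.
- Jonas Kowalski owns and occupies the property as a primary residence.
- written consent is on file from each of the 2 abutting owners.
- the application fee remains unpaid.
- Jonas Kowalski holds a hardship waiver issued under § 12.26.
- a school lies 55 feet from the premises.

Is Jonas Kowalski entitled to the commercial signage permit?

(1) food handler cert. — holds.
(i) commercially zoned — satisfied.
(ii) primary residence — satisfied.
(a): T AND T → true.
(i) all abutters consent — holds.
(ii) closes by 7 p.m. — not satisfied.
(iii) hardship waiver — satisfied.
(b): T AND F AND T → false.
(2): T OR F → true.
(a) no complaint in 12 mo. — not met.
(i) insurance ≥ $25,000 — holds.
(ii) ≤ 16 units — holds.
(b): T AND T → true.
(c) ≥100 ft from school — not met.
(3): F OR T OR F → true.
Overall = T AND T AND T = true.

Yes — granted.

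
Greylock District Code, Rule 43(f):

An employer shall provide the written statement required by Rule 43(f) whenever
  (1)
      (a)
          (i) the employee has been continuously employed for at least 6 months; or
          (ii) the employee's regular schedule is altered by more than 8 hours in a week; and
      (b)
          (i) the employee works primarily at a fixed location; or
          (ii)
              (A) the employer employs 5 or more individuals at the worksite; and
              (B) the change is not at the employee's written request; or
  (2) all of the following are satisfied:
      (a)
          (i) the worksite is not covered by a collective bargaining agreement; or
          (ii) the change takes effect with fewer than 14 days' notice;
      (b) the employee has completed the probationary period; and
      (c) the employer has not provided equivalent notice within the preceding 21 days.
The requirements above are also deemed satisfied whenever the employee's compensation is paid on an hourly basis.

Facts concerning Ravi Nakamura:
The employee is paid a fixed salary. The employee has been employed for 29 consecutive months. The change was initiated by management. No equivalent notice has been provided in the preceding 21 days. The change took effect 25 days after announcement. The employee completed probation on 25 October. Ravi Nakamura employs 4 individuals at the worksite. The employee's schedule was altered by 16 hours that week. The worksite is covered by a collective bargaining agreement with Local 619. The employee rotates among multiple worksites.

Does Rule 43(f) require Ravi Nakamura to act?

No — not required.

(i) tenure ≥ 6 mo. — met.
(ii) schedule shift > 8h — met.
(a) = T OR T = true.
(i) fixed location — not met.
(A) ≥ 5 at site — not satisfied.
(B) not employee-requested — satisfied.
(ii) = F AND T = false.
So (b) is not satisfied (F OR F).
So (1) is not satisfied (T AND F).
(i) no CBA — fails.
(ii) < 14 days' notice — not satisfied.
(a): F OR F → false.
(b) past probation — holds.
(c) no recent notice — satisfied.
So (2) is not satisfied (F AND T AND T).
Overall: F OR F → false.
Exception (hourly-paid) — not satisfied.
Result: main false OR exception false → false.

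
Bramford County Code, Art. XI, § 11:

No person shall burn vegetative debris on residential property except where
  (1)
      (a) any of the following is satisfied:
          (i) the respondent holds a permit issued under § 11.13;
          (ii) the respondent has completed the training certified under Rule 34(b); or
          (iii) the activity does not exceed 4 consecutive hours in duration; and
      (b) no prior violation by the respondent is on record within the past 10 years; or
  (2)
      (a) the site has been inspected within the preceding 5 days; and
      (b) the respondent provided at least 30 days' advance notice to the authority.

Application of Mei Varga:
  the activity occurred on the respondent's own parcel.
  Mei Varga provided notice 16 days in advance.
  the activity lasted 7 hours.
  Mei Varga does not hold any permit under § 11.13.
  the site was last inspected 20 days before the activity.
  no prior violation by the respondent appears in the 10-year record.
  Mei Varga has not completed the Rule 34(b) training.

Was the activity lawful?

(i) holds permit — fails.
(ii) training certified — fails.
(iii) ≤ 4 hrs duration — fails.
(a): F OR F OR F → false.
(b) no prior violation — satisfied.
So (1) is not satisfied (F AND T).
(a) site inspected — fails.
(b) ≥30 days' notice — not satisfied.
So (2) is not satisfied (F AND F).
Overall = F OR F = false.

No — unlawful.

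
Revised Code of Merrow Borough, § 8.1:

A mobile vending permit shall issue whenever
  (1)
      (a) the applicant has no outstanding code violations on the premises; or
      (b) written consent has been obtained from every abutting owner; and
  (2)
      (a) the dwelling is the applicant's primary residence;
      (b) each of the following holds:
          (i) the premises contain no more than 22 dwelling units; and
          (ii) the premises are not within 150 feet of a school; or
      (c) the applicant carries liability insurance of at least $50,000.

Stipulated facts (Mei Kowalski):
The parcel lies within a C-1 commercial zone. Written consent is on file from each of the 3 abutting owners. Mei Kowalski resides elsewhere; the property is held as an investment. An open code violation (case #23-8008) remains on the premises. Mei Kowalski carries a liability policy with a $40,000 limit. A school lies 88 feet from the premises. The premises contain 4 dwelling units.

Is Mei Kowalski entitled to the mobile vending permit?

(a) no code violations — fails.
(b) all abutters consent — met.
(1): F OR T → true.
(a) primary residence — not satisfied.
(i) ≤ 22 units — satisfied.
(ii) ≥150 ft from school — not satisfied.
(b) = T AND F = false.
(c) insurance ≥ $50,000 — not met.
(2) = F OR F OR F = false.
So Overall is not satisfied (T AND F).

No — denied.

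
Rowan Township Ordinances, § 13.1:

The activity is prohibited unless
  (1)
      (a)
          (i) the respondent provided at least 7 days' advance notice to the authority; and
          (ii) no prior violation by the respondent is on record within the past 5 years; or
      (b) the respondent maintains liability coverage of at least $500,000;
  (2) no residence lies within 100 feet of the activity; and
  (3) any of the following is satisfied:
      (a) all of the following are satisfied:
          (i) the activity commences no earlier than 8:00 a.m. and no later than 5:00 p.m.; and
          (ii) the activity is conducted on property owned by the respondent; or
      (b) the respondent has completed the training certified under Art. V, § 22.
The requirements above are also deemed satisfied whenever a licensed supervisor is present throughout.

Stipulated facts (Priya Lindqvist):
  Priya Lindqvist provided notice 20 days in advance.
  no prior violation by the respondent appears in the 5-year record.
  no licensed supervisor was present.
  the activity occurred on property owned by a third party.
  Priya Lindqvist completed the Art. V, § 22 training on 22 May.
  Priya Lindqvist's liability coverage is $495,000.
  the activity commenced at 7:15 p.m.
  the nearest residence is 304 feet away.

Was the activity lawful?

Yes — lawful.

(i) ≥7 days' notice — met.
(ii) no prior violation — met.
(a) = T AND T = true.
(b) coverage ≥ $500,000 — not met.
(1): T OR F → true.
(2) no residence in 100 ft — satisfied.
(i) start within hours — not satisfied.
(ii) own property — not satisfied.
(a) = F AND F = false.
(b) training certified — satisfied.
(3): F OR T → true.
Overall = T AND T AND T = true.
Exception (supervisor present) — not satisfied.
Result: main true OR exception false → true.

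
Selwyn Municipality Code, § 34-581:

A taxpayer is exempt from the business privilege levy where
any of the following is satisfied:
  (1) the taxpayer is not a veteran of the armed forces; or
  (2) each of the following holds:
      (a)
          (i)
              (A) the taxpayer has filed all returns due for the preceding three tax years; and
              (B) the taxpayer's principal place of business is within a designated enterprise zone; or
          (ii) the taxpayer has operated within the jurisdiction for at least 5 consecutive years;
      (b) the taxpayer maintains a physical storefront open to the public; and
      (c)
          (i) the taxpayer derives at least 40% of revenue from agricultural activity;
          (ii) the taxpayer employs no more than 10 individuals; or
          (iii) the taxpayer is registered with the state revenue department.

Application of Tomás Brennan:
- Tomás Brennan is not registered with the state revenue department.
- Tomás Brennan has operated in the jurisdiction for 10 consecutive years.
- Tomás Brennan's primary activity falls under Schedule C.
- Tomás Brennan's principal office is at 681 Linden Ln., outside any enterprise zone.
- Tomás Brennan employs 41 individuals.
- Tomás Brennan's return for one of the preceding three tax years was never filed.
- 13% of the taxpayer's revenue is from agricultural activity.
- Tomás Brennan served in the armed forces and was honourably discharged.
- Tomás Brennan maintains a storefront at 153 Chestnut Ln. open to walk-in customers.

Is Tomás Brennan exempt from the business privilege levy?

(1) not (veteran) — fails.
(A) returns current — not satisfied.
(B) in enterprise zone — fails.
(i): F AND F → false.
(ii) ≥ 5 yrs in jurisdiction — satisfied.
(a) = F OR T = true.
(b) has storefront — satisfied.
(i) ≥40% agricultural — fails.
(ii) ≤ 10 employees — not satisfied.
(iii) state-registered — fails.
So (c) is not satisfied (F OR F OR F).
(2): T AND T AND F → false.
Overall: F OR F → false.

No — not exempt.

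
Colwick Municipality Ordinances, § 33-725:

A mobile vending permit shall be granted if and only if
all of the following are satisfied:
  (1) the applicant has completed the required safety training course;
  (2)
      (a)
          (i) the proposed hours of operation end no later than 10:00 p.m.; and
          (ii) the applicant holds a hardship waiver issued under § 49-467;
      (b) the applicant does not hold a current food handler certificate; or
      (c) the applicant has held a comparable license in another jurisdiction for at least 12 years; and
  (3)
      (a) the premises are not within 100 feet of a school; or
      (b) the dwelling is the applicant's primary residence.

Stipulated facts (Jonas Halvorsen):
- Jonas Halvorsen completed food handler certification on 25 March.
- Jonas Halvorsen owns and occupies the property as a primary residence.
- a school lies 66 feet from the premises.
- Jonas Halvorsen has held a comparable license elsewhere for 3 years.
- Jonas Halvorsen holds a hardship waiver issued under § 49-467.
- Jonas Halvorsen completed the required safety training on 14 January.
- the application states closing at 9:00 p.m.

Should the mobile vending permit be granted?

(1) safety training — met.
(i) closes by 10 p.m. — satisfied.
(ii) hardship waiver — met.
(a) = T AND T = true.
(b) not (food handler cert.) — not met.
(c) prior license ≥ 12 yr — not met.
(2) = T OR F OR F = true.
(a) ≥100 ft from school — fails.
(b) primary residence — met.
(3): F OR T → true.
Overall = T AND T AND T = true.

Yes — granted.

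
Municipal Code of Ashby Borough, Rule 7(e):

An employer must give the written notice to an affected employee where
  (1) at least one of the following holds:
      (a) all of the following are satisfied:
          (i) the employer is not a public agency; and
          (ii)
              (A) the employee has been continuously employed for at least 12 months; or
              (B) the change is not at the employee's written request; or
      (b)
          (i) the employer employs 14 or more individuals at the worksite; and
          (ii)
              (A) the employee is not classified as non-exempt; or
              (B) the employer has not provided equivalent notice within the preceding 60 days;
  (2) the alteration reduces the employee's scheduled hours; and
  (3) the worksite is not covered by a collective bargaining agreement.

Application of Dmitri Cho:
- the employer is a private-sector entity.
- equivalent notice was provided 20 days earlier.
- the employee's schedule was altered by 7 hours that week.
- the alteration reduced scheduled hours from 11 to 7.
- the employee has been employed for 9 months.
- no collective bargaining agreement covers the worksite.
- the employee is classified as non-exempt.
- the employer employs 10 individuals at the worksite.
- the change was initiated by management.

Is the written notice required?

(i) not (public agency) — satisfied.
(A) tenure ≥ 12 mo. — not satisfied.
(B) not employee-requested — satisfied.
(ii): F OR T → true.
(a) = T AND T = true.
(i) ≥ 14 at site — not satisfied.
(A) not (non-exempt) — not met.
(B) no recent notice — fails.
(ii): F OR F → false.
(b) = F AND F = false.
(1): T OR F → true.
(2) hours reduced — satisfied.
(3) no CBA — holds.
Overall: T AND T AND T → true.

Yes — required.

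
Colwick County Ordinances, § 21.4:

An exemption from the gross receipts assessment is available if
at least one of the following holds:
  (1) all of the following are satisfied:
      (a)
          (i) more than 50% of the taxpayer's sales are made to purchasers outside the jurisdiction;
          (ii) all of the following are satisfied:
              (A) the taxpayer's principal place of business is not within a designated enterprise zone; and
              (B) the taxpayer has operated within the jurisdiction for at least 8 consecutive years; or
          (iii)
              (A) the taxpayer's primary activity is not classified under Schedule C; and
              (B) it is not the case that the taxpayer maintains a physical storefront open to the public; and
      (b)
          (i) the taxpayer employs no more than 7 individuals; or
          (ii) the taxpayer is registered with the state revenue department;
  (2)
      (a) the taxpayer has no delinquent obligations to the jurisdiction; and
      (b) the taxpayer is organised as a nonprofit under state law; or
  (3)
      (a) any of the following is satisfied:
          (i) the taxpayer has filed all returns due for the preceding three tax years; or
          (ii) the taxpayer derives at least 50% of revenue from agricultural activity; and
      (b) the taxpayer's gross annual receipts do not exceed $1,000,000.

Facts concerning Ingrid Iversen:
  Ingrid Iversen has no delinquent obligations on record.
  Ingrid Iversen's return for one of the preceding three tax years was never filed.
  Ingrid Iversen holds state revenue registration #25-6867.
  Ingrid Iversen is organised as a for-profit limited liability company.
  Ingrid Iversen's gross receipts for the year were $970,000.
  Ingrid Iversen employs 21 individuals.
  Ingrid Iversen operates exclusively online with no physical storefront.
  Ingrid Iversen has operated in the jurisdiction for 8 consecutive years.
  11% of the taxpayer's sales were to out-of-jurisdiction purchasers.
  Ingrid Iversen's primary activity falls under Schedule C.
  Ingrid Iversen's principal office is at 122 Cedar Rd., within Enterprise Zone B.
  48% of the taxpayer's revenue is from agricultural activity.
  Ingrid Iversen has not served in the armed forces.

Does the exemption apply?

(i) >50% out-of-jur. sales — not met.
(A) not (in enterprise zone) — fails.
(B) ≥ 8 yrs in jurisdiction — holds.
(ii): F AND T → false.
(A) not (Schedule C activity) — not met.
(B) not (has storefront) — holds.
(iii): F AND T → false.
So (a) is not satisfied (F OR F OR F).
(i) ≤ 7 employees — not met.
(ii) state-registered — met.
So (b) is satisfied (F OR T).
(1): F AND T → false.
(a) no delinquency — holds.
(b) nonprofit — not met.
So (2) is not satisfied (T AND F).
(i) returns current — fails.
(ii) ≥50% agricultural — not satisfied.
(a): F OR F → false.
(b) receipts ≤ $1,000,000 — holds.
So (3) is not satisfied (F AND T).
Overall: F OR F OR F → false.

No — not exempt.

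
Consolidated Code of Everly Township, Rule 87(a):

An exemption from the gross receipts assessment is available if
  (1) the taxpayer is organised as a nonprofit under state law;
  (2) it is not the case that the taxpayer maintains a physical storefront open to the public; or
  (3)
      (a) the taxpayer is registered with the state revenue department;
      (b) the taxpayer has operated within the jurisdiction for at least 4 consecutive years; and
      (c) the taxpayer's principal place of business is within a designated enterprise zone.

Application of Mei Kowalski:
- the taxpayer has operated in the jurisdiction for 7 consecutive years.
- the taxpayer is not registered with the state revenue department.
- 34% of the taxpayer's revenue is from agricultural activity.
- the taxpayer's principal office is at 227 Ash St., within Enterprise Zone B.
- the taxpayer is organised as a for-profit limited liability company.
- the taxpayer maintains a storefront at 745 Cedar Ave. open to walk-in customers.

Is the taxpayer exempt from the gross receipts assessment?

No — not exempt.

(1) nonprofit — not satisfied.
(2) not (has storefront) — fails.
(a) state-registered — fails.
(b) ≥ 4 yrs in jurisdiction — met.
(c) in enterprise zone — holds.
(3): F AND T AND T → false.
So Overall is not satisfied (F OR F OR F).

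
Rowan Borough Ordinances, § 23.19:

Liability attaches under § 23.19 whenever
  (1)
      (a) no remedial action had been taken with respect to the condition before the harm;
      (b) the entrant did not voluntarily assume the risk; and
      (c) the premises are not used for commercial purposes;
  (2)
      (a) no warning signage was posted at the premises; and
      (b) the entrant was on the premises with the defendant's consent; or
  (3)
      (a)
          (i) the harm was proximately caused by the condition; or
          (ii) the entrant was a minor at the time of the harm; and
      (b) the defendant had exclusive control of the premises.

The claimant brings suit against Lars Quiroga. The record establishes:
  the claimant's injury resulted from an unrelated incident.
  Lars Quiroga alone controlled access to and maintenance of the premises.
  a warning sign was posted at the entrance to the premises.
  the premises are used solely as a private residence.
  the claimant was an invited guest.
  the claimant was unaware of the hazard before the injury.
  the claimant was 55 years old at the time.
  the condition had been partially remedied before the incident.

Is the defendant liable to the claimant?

No — not liable.

(a) no remedial action — not met.
(b) no assumed risk — met.
(c) not (commercial use) — satisfied.
(1): F AND T AND T → false.
(a) no signage posted — not met.
(b) consent to enter — holds.
So (2) is not satisfied (F AND T).
(i) proximate cause — not met.
(ii) entrant a minor — fails.
(a) = F OR F = false.
(b) exclusive control — satisfied.
So (3) is not satisfied (F AND T).
So Overall is not satisfied (F OR F OR F).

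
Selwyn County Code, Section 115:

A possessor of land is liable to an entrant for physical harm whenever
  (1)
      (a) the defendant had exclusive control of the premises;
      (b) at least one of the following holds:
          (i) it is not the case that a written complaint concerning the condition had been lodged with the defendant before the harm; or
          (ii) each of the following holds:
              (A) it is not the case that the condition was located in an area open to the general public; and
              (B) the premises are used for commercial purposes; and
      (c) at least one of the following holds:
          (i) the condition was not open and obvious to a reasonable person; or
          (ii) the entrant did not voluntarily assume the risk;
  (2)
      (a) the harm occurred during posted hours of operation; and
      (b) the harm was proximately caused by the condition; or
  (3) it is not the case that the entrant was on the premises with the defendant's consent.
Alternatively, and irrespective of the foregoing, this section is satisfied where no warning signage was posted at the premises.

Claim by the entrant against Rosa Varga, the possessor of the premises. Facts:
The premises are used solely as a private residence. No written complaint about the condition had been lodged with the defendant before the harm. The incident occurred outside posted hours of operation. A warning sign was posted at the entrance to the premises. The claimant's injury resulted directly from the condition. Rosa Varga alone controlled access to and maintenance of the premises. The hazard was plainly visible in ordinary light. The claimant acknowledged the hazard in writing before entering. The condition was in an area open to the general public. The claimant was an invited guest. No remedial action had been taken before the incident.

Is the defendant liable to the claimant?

No — not liable.

(a) exclusive control — satisfied.
(i) not (complaint lodged) — satisfied.
(A) not (public area) — not satisfied.
(B) commercial use — fails.
So (ii) is not satisfied (F AND F).
So (b) is satisfied (T OR F).
(i) not open/obvious — not satisfied.
(ii) no assumed risk — not met.
(c): F OR F → false.
(1) = T AND T AND F = false.
(a) during posted hours — not satisfied.
(b) proximate cause — met.
(2) = F AND T = false.
(3) not (consent to enter) — not satisfied.
Overall: F OR F OR F → false.
Exception (no signage posted) — not satisfied.
Result: main false OR exception false → false.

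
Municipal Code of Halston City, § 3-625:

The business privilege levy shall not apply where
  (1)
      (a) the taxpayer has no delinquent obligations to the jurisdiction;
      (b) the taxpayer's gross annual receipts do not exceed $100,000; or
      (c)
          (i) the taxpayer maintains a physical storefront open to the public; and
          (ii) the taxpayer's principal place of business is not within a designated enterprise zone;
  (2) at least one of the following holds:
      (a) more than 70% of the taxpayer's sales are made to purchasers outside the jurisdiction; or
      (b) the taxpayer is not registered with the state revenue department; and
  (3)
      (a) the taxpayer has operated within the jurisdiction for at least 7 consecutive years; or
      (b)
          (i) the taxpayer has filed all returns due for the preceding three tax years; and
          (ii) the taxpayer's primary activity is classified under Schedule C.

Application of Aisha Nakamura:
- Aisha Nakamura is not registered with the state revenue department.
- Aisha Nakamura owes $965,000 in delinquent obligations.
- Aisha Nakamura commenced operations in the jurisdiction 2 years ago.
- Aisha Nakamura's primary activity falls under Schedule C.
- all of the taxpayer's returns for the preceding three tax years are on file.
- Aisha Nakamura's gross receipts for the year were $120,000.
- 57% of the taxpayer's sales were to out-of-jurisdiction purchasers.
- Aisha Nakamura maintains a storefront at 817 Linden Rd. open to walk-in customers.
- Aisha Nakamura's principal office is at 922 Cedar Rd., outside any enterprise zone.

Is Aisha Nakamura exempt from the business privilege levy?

(a) no delinquency — not satisfied.
(b) receipts ≤ $100,000 — not met.
(i) has storefront — satisfied.
(ii) not (in enterprise zone) — holds.
(c): T AND T → true.
(1) = F OR F OR T = true.
(a) >70% out-of-jur. sales — fails.
(b) not (state-registered) — met.
So (2) is satisfied (F OR T).
(a) ≥ 7 yrs in jurisdiction — fails.
(i) returns current — met.
(ii) Schedule C activity — holds.
(b): T AND T → true.
(3) = F OR T = true.
Overall = T AND T AND T = true.

Yes — exempt.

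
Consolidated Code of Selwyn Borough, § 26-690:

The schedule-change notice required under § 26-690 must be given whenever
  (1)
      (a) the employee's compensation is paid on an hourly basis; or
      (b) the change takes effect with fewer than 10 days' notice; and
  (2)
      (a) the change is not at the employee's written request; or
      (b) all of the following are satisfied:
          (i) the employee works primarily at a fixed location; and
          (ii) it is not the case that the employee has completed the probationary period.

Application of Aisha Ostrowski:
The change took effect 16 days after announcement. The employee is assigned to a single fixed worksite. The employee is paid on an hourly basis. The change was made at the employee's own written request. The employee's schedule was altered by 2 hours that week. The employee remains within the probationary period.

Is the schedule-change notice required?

(a) hourly-paid — met.
(b) < 10 days' notice — not met.
So (1) is satisfied (T OR F).
(a) not employee-requested — not met.
(i) fixed location — holds.
(ii) not (past probation) — met.
So (b) is satisfied (T AND T).
(2): F OR T → true.
Overall: T AND T → true.

Yes — required.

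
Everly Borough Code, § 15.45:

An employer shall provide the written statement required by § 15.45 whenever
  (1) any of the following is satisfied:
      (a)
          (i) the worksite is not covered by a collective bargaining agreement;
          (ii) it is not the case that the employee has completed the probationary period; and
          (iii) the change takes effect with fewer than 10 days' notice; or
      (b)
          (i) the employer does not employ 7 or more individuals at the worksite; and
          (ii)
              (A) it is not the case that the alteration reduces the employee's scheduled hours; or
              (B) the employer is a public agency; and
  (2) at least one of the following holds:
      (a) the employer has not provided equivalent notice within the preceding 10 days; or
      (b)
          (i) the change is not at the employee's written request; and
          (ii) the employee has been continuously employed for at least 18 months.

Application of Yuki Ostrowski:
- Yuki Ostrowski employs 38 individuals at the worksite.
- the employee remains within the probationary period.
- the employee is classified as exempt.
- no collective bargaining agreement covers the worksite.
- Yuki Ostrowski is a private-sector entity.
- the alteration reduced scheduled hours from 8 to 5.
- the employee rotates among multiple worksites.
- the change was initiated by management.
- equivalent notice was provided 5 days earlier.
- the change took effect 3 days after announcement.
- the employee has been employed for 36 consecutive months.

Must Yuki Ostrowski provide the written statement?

(i) no CBA — holds.
(ii) not (past probation) — satisfied.
(iii) < 10 days' notice — met.
(a) = T AND T AND T = true.
(i) not (≥ 7 at site) — not met.
(A) not (hours reduced) — fails.
(B) public agency — not met.
(ii): F OR F → false.
So (b) is not satisfied (F AND F).
(1) = T OR F = true.
(a) no recent notice — not met.
(i) not employee-requested — met.
(ii) tenure ≥ 18 mo. — satisfied.
So (b) is satisfied (T AND T).
(2): F OR T → true.
So Overall is satisfied (T AND T).

Yes — required.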